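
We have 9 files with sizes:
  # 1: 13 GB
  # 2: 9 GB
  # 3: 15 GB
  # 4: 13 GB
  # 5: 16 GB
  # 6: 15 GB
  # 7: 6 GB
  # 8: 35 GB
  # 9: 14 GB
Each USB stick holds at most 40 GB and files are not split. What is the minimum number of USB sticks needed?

4

Total = 35 + 16 + 15 + 15 + 14 + 13 + 13 + 9 + 6 = 136 GB.
Lower bound: ⌈136/40⌉ = 4 USB sticks.
A packing using 4 USB sticks:
  USB stick 1: 35 = 35
  USB stick 2: 16 + 15 + 9 = 40
  USB stick 3: 15 + 14 + 6 = 35
  USB stick 4: 13 + 13 = 26
This matches the lower bound, so 4 is optimal.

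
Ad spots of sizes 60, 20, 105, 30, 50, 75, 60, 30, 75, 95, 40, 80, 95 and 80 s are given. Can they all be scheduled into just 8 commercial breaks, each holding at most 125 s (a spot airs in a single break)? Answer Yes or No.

Yes

A valid assignment using 8 commercial breaks:
  break 1: 105 + 20 = 125
  break 2: 95 + 30 = 125
  break 3: 95 + 30 = 125
  break 4: 80 + 40 = 120
  break 5: 80 = 80
  break 6: 75 + 50 = 125
  break 7: 75 = 75
  break 8: 60 + 60 = 120
Every load is within 125 s, so 8 commercial breaks suffice.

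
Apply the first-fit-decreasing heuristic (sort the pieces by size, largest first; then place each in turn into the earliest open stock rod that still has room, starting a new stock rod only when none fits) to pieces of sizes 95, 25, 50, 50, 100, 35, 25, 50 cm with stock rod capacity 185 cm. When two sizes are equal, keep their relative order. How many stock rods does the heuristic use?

Sorted descending: 100, 95, 50, 50, 50, 35, 25, 25.
  100 → stock rod 1 (new)  [load 100/185]
  95 → stock rod 2 (new)  [load 95/185]
  50 → stock rod 1  [load 150/185]
  50 → stock rod 2  [load 145/185]
  50 → stock rod 3 (new)  [load 50/185]
  35 → stock rod 1  [load 185/185]
  25 → stock rod 2  [load 170/185]
  25 → stock rod 3  [load 75/185]
3 stock rods opened.

3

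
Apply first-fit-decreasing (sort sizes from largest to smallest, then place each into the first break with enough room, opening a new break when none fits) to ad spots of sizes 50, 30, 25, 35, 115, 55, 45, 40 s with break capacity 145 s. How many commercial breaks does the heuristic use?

3

Sorted descending: 115, 55, 50, 45, 40, 35, 30, 25.
  115 → break 1 (new)  [load 115/145]
  55 → break 2 (new)  [load 55/145]
  50 → break 2  [load 105/145]
  45 → break 3 (new)  [load 45/145]
  40 → break 2  [load 145/145]
  35 → break 3  [load 80/145]
  30 → break 1  [load 145/145]
  25 → break 3  [load 105/145]
3 commercial breaks opened.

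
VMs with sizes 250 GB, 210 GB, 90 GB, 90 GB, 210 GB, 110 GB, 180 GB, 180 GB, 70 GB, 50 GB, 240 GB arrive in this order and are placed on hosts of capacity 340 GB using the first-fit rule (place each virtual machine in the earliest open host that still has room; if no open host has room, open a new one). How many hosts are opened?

  250 → host 1 (new)  [load 250/340]
  210 → host 2 (new)  [load 210/340]
  90 → host 1  [load 340/340]
  90 → host 2  [load 300/340]
  210 → host 3 (new)  [load 210/340]
  110 → host 3  [load 320/340]
  180 → host 4 (new)  [load 180/340]
  180 → host 5 (new)  [load 180/340]
  70 → host 4  [load 250/340]
  50 → host 4  [load 300/340]
  240 → host 6 (new)  [load 240/340]
6 hosts opened.

6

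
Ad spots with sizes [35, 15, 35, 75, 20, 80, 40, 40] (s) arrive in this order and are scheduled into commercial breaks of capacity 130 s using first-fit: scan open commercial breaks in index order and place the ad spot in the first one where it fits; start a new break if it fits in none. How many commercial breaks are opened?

3

  35 → break 1 (new)  [load 35/130]
  15 → break 1  [load 50/130]
  35 → break 1  [load 85/130]
  75 → break 2 (new)  [load 75/130]
  20 → break 1  [load 105/130]
  80 → break 3 (new)  [load 80/130]
  40 → break 2  [load 115/130]
  40 → break 3  [load 120/130]
3 commercial breaks opened.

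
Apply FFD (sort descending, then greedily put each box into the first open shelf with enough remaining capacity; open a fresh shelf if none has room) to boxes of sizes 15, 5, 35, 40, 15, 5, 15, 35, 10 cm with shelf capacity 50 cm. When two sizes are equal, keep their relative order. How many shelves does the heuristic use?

4

Sorted descending: 40, 35, 35, 15, 15, 15, 10, 5, 5.
  40 → shelf 1 (new)  [load 40/50]
  35 → shelf 2 (new)  [load 35/50]
  35 → shelf 3 (new)  [load 35/50]
  15 → shelf 2  [load 50/50]
  15 → shelf 3  [load 50/50]
  15 → shelf 4 (new)  [load 15/50]
  10 → shelf 1  [load 50/50]
  5 → shelf 4  [load 20/50]
  5 → shelf 4  [load 25/50]
4 shelves opened.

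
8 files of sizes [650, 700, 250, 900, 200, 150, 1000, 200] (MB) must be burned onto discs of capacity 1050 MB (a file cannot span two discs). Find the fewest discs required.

4

Total = 1000 + 900 + 700 + 650 + 250 + 200 + 200 + 150 = 4050 MB.
Lower bound: ⌈4050/1050⌉ = 4 discs.
A packing using 4 discs:
  disc 1: 1000 = 1000
  disc 2: 900 + 150 = 1050
  disc 3: 700 + 250 = 950
  disc 4: 650 + 200 + 200 = 1050
This matches the lower bound, so 4 is optimal.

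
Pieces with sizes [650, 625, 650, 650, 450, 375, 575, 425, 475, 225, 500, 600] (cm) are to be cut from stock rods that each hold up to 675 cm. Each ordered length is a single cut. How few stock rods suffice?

11

Total = 650 + 650 + 650 + 625 + 600 + 575 + 500 + 475 + 450 + 425 + 375 + 225 = 6200 cm.
Lower bound: ⌈6200/675⌉ = 10 stock rods.
Also, 11 pieces each exceed 675/2 cm, and no two of those can share a stock rod, so at least 11 stock rods are needed.
A packing using 11 stock rods:
  stock rod 1: 650 = 650
  stock rod 2: 650 = 650
  stock rod 3: 650 = 650
  stock rod 4: 625 = 625
  stock rod 5: 600 = 600
  stock rod 6: 575 = 575
  stock rod 7: 500 = 500
  stock rod 8: 475 = 475
  stock rod 9: 450 + 225 = 675
  stock rod 10: 425 = 425
  stock rod 11: 375 = 375
This matches the lower bound, so 11 is optimal.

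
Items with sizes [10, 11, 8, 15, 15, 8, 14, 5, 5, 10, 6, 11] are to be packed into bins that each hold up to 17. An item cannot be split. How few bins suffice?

Total = 15 + 15 + 14 + 11 + 11 + 10 + 10 + 8 + 8 + 6 + 5 + 5 = 118.
Lower bound: ⌈118/17⌉ = 7 bins.
A packing using 8 bins:
  bin 1: 15 = 15
  bin 2: 15 = 15
  bin 3: 14 = 14
  bin 4: 11 + 6 = 17
  bin 5: 11 + 5 = 16
  bin 6: 10 + 5 = 15
  bin 7: 10 = 10
  bin 8: 8 + 8 = 16
No arrangement into 7 bins stays within capacity, so 8 is optimal.

8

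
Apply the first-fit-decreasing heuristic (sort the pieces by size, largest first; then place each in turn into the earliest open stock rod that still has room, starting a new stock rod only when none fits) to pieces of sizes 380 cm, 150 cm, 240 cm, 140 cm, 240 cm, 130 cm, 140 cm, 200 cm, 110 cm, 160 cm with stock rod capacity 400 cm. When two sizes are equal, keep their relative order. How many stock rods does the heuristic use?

5

Sorted descending: 380, 240, 240, 200, 160, 150, 140, 140, 130, 110.
  380 → stock rod 1 (new)  [load 380/400]
  240 → stock rod 2 (new)  [load 240/400]
  240 → stock rod 3 (new)  [load 240/400]
  200 → stock rod 4 (new)  [load 200/400]
  160 → stock rod 2  [load 400/400]
  150 → stock rod 3  [load 390/400]
  140 → stock rod 4  [load 340/400]
  140 → stock rod 5 (new)  [load 140/400]
  130 → stock rod 5  [load 270/400]
  110 → stock rod 5  [load 380/400]
5 stock rods opened.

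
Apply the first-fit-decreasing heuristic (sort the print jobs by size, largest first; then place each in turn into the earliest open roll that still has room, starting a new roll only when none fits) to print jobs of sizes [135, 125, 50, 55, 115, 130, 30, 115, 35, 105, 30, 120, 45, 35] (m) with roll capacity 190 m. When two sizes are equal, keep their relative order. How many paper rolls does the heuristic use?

Sorted descending: 135, 130, 125, 120, 115, 115, 105, 55, 50, 45, 35, 35, 30, 30.
  135 → roll 1 (new)  [load 135/190]
  130 → roll 2 (new)  [load 130/190]
  125 → roll 3 (new)  [load 125/190]
  120 → roll 4 (new)  [load 120/190]
  115 → roll 5 (new)  [load 115/190]
  115 → roll 6 (new)  [load 115/190]
  105 → roll 7 (new)  [load 105/190]
  55 → roll 1  [load 190/190]
  50 → roll 2  [load 180/190]
  45 → roll 3  [load 170/190]
  35 → roll 4  [load 155/190]
  35 → roll 4  [load 190/190]
  30 → roll 5  [load 145/190]
  30 → roll 5  [load 175/190]
7 paper rolls opened.

7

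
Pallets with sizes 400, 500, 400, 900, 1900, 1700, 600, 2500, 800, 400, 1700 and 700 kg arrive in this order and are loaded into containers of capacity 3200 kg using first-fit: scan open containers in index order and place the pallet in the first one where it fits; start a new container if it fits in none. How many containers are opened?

  400 → container 1 (new)  [load 400/3200]
  500 → container 1  [load 900/3200]
  400 → container 1  [load 1300/3200]
  900 → container 1  [load 2200/3200]
  1900 → container 2 (new)  [load 1900/3200]
  1700 → container 3 (new)  [load 1700/3200]
  600 → container 1  [load 2800/3200]
  2500 → container 4 (new)  [load 2500/3200]
  800 → container 2  [load 2700/3200]
  400 → container 1  [load 3200/3200]
  1700 → container 5 (new)  [load 1700/3200]
  700 → container 3  [load 2400/3200]
5 containers opened.

5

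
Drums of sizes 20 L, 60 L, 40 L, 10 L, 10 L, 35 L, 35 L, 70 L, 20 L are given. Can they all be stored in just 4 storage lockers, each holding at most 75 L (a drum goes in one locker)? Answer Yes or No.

Total = 300 L; ⌈300/75⌉ = 4.
The bound of 4 does not rule out 4, but exhaustive search shows no assignment into 4 storage lockers of capacity 75 L exists — the minimum is 5.

No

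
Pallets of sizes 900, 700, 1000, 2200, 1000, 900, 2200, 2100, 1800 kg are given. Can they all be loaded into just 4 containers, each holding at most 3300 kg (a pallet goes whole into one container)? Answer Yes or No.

Total = 12800 kg; ⌈12800/3300⌉ = 4.
The bound of 4 does not rule out 4, but exhaustive search shows no assignment into 4 containers of capacity 3300 kg exists — the minimum is 5.

No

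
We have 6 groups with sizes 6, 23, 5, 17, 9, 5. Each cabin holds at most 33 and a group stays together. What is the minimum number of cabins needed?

Total = 23 + 17 + 9 + 6 + 5 + 5 = 65.
Lower bound: ⌈65/33⌉ = 2 cabins.
A packing using 2 cabins:
  cabin 1: 23 + 9 = 32
  cabin 2: 17 + 6 + 5 + 5 = 33
This matches the lower bound, so 2 is optimal.

2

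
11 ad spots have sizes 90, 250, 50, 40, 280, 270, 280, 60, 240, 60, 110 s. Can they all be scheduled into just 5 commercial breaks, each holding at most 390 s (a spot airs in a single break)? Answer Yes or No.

Yes

A valid assignment using 5 commercial breaks:
  break 1: 280 + 110 = 390
  break 2: 280 + 90 = 370
  break 3: 270 + 60 + 60 = 390
  break 4: 250 + 50 + 40 = 340
  break 5: 240 = 240
Every load is within 390 s, so 5 commercial breaks suffice.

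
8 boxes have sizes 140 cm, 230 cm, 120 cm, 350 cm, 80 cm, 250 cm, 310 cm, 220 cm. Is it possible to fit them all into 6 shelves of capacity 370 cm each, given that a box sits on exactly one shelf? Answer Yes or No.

Yes

A valid assignment using 5 shelves:
  shelf 1: 350 = 350
  shelf 2: 310 = 310
  shelf 3: 250 + 120 = 370
  shelf 4: 230 + 140 = 370
  shelf 5: 220 + 80 = 300
That uses only 5 ≤ 6, so 6 shelves are enough.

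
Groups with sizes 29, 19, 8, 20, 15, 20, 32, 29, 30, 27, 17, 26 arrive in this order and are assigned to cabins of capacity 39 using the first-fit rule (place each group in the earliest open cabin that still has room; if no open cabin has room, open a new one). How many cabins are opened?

  29 → cabin 1 (new)  [load 29/39]
  19 → cabin 2 (new)  [load 19/39]
  8 → cabin 1  [load 37/39]
  20 → cabin 2  [load 39/39]
  15 → cabin 3 (new)  [load 15/39]
  20 → cabin 3  [load 35/39]
  32 → cabin 4 (new)  [load 32/39]
  29 → cabin 5 (new)  [load 29/39]
  30 → cabin 6 (new)  [load 30/39]
  27 → cabin 7 (new)  [load 27/39]
  17 → cabin 8 (new)  [load 17/39]
  26 → cabin 9 (new)  [load 26/39]
9 cabins opened.

9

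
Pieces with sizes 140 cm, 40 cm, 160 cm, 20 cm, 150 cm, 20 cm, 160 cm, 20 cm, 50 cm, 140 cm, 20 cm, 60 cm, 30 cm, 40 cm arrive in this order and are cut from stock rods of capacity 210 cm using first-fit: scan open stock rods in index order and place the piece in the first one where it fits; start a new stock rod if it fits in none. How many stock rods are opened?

  140 → stock rod 1 (new)  [load 140/210]
  40 → stock rod 1  [load 180/210]
  160 → stock rod 2 (new)  [load 160/210]
  20 → stock rod 1  [load 200/210]
  150 → stock rod 3 (new)  [load 150/210]
  20 → stock rod 2  [load 180/210]
  160 → stock rod 4 (new)  [load 160/210]
  20 → stock rod 2  [load 200/210]
  50 → stock rod 3  [load 200/210]
  140 → stock rod 5 (new)  [load 140/210]
  20 → stock rod 4  [load 180/210]
  60 → stock rod 5  [load 200/210]
  30 → stock rod 4  [load 210/210]
  40 → stock rod 6 (new)  [load 40/210]
6 stock rods opened.

6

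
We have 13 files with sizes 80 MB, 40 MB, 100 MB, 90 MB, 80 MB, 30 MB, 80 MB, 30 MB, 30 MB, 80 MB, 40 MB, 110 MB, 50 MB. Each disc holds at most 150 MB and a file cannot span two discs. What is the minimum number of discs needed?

7

Total = 110 + 100 + 90 + 80 + 80 + 80 + 80 + 50 + 40 + 40 + 30 + 30 + 30 = 840 MB.
Lower bound: ⌈840/150⌉ = 6 discs.
Also, 7 files each exceed 75 MB, and no two of those can share a disc, so at least 7 discs are needed.
A packing using 7 discs:
  disc 1: 110 + 40 = 150
  disc 2: 100 + 50 = 150
  disc 3: 90 + 40 = 130
  disc 4: 80 + 30 + 30 = 140
  disc 5: 80 + 30 = 110
  disc 6: 80 = 80
  disc 7: 80 = 80
This matches the lower bound, so 7 is optimal.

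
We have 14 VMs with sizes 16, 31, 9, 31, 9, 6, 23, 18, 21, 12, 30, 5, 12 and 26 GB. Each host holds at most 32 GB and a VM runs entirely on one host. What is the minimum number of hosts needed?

Total = 31 + 31 + 30 + 26 + 23 + 21 + 18 + 16 + 12 + 12 + 9 + 9 + 6 + 5 = 249 GB.
Lower bound: ⌈249/32⌉ = 8 hosts.
A packing using 9 hosts:
  host 1: 31 = 31
  host 2: 31 = 31
  host 3: 30 = 30
  host 4: 26 + 6 = 32
  host 5: 23 + 9 = 32
  host 6: 21 + 9 = 30
  host 7: 18 + 12 = 30
  host 8: 16 + 12 = 28
  host 9: 5 = 5
No arrangement into 8 hosts stays within capacity, so 9 is optimal.

9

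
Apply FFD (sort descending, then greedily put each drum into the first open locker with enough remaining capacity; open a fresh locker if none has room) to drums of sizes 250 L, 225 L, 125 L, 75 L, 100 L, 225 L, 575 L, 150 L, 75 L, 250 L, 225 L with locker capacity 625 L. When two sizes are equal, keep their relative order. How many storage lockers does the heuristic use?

4

Sorted descending: 575, 250, 250, 225, 225, 225, 150, 125, 100, 75, 75.
  575 → locker 1 (new)  [load 575/625]
  250 → locker 2 (new)  [load 250/625]
  250 → locker 2  [load 500/625]
  225 → locker 3 (new)  [load 225/625]
  225 → locker 3  [load 450/625]
  225 → locker 4 (new)  [load 225/625]
  150 → locker 3  [load 600/625]
  125 → locker 2  [load 625/625]
  100 → locker 4  [load 325/625]
  75 → locker 4  [load 400/625]
  75 → locker 4  [load 475/625]
4 storage lockers opened.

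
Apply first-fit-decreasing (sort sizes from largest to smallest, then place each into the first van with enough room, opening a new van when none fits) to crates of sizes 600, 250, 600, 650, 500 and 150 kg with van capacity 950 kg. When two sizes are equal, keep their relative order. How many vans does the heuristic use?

4

Sorted descending: 650, 600, 600, 500, 250, 150.
  650 → van 1 (new)  [load 650/950]
  600 → van 2 (new)  [load 600/950]
  600 → van 3 (new)  [load 600/950]
  500 → van 4 (new)  [load 500/950]
  250 → van 1  [load 900/950]
  150 → van 2  [load 750/950]
4 vans opened.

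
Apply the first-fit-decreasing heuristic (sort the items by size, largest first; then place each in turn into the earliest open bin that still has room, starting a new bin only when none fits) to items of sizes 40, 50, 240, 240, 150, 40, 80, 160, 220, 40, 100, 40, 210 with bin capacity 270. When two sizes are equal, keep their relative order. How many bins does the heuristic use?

Sorted descending: 240, 240, 220, 210, 160, 150, 100, 80, 50, 40, 40, 40, 40.
  240 → bin 1 (new)  [load 240/270]
  240 → bin 2 (new)  [load 240/270]
  220 → bin 3 (new)  [load 220/270]
  210 → bin 4 (new)  [load 210/270]
  160 → bin 5 (new)  [load 160/270]
  150 → bin 6 (new)  [load 150/270]
  100 → bin 5  [load 260/270]
  80 → bin 6  [load 230/270]
  50 → bin 3  [load 270/270]
  40 → bin 4  [load 250/270]
  40 → bin 6  [load 270/270]
  40 → bin 7 (new)  [load 40/270]
  40 → bin 7  [load 80/270]
7 bins opened.

7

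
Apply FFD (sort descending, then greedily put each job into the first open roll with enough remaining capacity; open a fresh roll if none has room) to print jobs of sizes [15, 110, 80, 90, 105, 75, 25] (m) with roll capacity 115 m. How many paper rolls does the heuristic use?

5

Sorted descending: 110, 105, 90, 80, 75, 25, 15.
  110 → roll 1 (new)  [load 110/115]
  105 → roll 2 (new)  [load 105/115]
  90 → roll 3 (new)  [load 90/115]
  80 → roll 4 (new)  [load 80/115]
  75 → roll 5 (new)  [load 75/115]
  25 → roll 3  [load 115/115]
  15 → roll 4  [load 95/115]
5 paper rolls opened.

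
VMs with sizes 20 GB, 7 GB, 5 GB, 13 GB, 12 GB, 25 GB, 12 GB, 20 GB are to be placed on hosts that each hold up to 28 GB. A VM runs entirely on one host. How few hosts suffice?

Total = 25 + 20 + 20 + 13 + 12 + 12 + 7 + 5 = 114 GB.
Lower bound: ⌈114/28⌉ = 5 hosts.
A packing using 5 hosts:
  host 1: 25 = 25
  host 2: 20 + 7 = 27
  host 3: 20 + 5 = 25
  host 4: 13 + 12 = 25
  host 5: 12 = 12
This matches the lower bound, so 5 is optimal.

5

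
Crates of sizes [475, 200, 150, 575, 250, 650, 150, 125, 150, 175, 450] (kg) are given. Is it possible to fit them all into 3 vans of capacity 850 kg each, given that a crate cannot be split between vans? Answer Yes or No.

Total = 3350 kg; ⌈3350/850⌉ = 4.
At least 4 vans are required, but only 3 are allowed.

No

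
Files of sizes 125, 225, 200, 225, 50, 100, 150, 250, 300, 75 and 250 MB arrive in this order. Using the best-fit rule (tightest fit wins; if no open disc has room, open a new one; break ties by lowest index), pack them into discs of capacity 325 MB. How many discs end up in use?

  125 → disc 1 (new)  [load 125/325]
  225 → disc 2 (new)  [load 225/325]
  200 → disc 1  [load 325/325]
  225 → disc 3 (new)  [load 225/325]
  50 → disc 2  [load 275/325]
  100 → disc 3  [load 325/325]
  150 → disc 4 (new)  [load 150/325]
  250 → disc 5 (new)  [load 250/325]
  300 → disc 6 (new)  [load 300/325]
  75 → disc 5  [load 325/325]
  250 → disc 7 (new)  [load 250/325]
7 discs opened.

7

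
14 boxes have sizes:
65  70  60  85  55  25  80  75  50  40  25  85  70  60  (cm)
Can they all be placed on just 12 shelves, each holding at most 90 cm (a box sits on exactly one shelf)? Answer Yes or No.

Yes

A valid assignment using 11 shelves:
  shelf 1: 85 = 85
  shelf 2: 85 = 85
  shelf 3: 80 = 80
  shelf 4: 75 = 75
  shelf 5: 70 = 70
  shelf 6: 70 = 70
  shelf 7: 65 + 25 = 90
  shelf 8: 60 + 25 = 85
  shelf 9: 60 = 60
  shelf 10: 55 = 55
  shelf 11: 50 + 40 = 90
That uses only 11 ≤ 12, so 12 shelves are enough.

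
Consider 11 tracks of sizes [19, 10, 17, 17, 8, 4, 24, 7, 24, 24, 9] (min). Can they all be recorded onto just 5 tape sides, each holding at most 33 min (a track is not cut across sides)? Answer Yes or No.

Total = 163 min; ⌈163/33⌉ = 5.
6 tracks each exceed half the capacity and cannot share a side, forcing at least 6 tape sides.
At least 6 tape sides are required, but only 5 are allowed.

No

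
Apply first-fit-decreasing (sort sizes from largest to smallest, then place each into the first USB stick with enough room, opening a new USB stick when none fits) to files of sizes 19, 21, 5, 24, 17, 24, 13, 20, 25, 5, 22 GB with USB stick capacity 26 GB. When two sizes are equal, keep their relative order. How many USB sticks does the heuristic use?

Sorted descending: 25, 24, 24, 22, 21, 20, 19, 17, 13, 5, 5.
  25 → USB stick 1 (new)  [load 25/26]
  24 → USB stick 2 (new)  [load 24/26]
  24 → USB stick 3 (new)  [load 24/26]
  22 → USB stick 4 (new)  [load 22/26]
  21 → USB stick 5 (new)  [load 21/26]
  20 → USB stick 6 (new)  [load 20/26]
  19 → USB stick 7 (new)  [load 19/26]
  17 → USB stick 8 (new)  [load 17/26]
  13 → USB stick 9 (new)  [load 13/26]
  5 → USB stick 5  [load 26/26]
  5 → USB stick 6  [load 25/26]
9 USB sticks opened.

9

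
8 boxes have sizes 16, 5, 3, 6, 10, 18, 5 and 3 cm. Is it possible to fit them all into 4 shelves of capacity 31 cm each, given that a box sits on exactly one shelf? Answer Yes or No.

A valid assignment using 3 shelves:
  shelf 1: 18 + 10 + 3 = 31
  shelf 2: 16 + 6 + 5 + 3 = 30
  shelf 3: 5 = 5
That uses only 3 ≤ 4, so 4 shelves are enough.

Yes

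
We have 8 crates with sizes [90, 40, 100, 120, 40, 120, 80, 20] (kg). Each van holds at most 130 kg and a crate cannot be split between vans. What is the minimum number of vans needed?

5

Total = 120 + 120 + 100 + 90 + 80 + 40 + 40 + 20 = 610 kg.
Lower bound: ⌈610/130⌉ = 5 vans.
A packing using 5 vans:
  van 1: 120 = 120
  van 2: 120 = 120
  van 3: 100 + 20 = 120
  van 4: 90 + 40 = 130
  van 5: 80 + 40 = 120
This matches the lower bound, so 5 is optimal.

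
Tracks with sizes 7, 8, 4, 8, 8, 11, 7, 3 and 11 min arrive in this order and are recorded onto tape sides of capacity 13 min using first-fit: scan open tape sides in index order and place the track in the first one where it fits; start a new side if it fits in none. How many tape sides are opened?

  7 → side 1 (new)  [load 7/13]
  8 → side 2 (new)  [load 8/13]
  4 → side 1  [load 11/13]
  8 → side 3 (new)  [load 8/13]
  8 → side 4 (new)  [load 8/13]
  11 → side 5 (new)  [load 11/13]
  7 → side 6 (new)  [load 7/13]
  3 → side 2  [load 11/13]
  11 → side 7 (new)  [load 11/13]
7 tape sides opened.

7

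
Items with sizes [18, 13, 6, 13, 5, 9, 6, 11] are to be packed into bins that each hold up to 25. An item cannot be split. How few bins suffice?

Total = 18 + 13 + 13 + 11 + 9 + 6 + 6 + 5 = 81.
Lower bound: ⌈81/25⌉ = 4 bins.
A packing using 4 bins:
  bin 1: 18 + 6 = 24
  bin 2: 13 + 11 = 24
  bin 3: 13 + 9 = 22
  bin 4: 6 + 5 = 11
This matches the lower bound, so 4 is optimal.

4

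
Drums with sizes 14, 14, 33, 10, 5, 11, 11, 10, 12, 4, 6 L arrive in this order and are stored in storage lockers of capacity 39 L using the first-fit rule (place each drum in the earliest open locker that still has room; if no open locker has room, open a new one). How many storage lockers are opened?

4

  14 → locker 1 (new)  [load 14/39]
  14 → locker 1  [load 28/39]
  33 → locker 2 (new)  [load 33/39]
  10 → locker 1  [load 38/39]
  5 → locker 2  [load 38/39]
  11 → locker 3 (new)  [load 11/39]
  11 → locker 3  [load 22/39]
  10 → locker 3  [load 32/39]
  12 → locker 4 (new)  [load 12/39]
  4 → locker 3  [load 36/39]
  6 → locker 4  [load 18/39]
4 storage lockers opened.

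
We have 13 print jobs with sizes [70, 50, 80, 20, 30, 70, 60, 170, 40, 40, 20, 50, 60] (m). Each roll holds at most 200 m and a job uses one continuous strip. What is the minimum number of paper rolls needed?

Total = 170 + 80 + 70 + 70 + 60 + 60 + 50 + 50 + 40 + 40 + 30 + 20 + 20 = 760 m.
Lower bound: ⌈760/200⌉ = 4 paper rolls.
A packing using 4 paper rolls:
  roll 1: 170 + 30 = 200
  roll 2: 80 + 70 + 50 = 200
  roll 3: 70 + 60 + 60 = 190
  roll 4: 50 + 40 + 40 + 20 + 20 = 170
This matches the lower bound, so 4 is optimal.

4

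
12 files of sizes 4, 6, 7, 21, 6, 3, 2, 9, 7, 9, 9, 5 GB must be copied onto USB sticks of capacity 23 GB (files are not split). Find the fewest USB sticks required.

4

Total = 21 + 9 + 9 + 9 + 7 + 7 + 6 + 6 + 5 + 4 + 3 + 2 = 88 GB.
Lower bound: ⌈88/23⌉ = 4 USB sticks.
A packing using 4 USB sticks:
  USB stick 1: 21 + 2 = 23
  USB stick 2: 9 + 9 + 5 = 23
  USB stick 3: 9 + 7 + 7 = 23
  USB stick 4: 6 + 6 + 4 + 3 = 19
This matches the lower bound, so 4 is optimal.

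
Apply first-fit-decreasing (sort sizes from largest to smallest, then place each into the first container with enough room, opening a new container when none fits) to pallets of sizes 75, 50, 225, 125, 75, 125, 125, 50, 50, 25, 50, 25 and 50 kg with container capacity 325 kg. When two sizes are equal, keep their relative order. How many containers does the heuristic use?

Sorted descending: 225, 125, 125, 125, 75, 75, 50, 50, 50, 50, 50, 25, 25.
  225 → container 1 (new)  [load 225/325]
  125 → container 2 (new)  [load 125/325]
  125 → container 2  [load 250/325]
  125 → container 3 (new)  [load 125/325]
  75 → container 1  [load 300/325]
  75 → container 2  [load 325/325]
  50 → container 3  [load 175/325]
  50 → container 3  [load 225/325]
  50 → container 3  [load 275/325]
  50 → container 3  [load 325/325]
  50 → container 4 (new)  [load 50/325]
  25 → container 1  [load 325/325]
  25 → container 4  [load 75/325]
4 containers opened.

4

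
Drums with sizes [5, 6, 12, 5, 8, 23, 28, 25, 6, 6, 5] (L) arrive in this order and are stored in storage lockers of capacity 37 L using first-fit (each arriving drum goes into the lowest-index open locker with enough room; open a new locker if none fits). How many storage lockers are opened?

  5 → locker 1 (new)  [load 5/37]
  6 → locker 1  [load 11/37]
  12 → locker 1  [load 23/37]
  5 → locker 1  [load 28/37]
  8 → locker 1  [load 36/37]
  23 → locker 2 (new)  [load 23/37]
  28 → locker 3 (new)  [load 28/37]
  25 → locker 4 (new)  [load 25/37]
  6 → locker 2  [load 29/37]
  6 → locker 2  [load 35/37]
  5 → locker 3  [load 33/37]
4 storage lockers opened.

4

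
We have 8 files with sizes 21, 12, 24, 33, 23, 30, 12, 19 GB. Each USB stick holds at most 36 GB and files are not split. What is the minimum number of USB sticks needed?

Total = 33 + 30 + 24 + 23 + 21 + 19 + 12 + 12 = 174 GB.
Lower bound: ⌈174/36⌉ = 5 USB sticks.
Also, 6 files each exceed 18 GB, and no two of those can share a USB stick, so at least 6 USB sticks are needed.
A packing using 6 USB sticks:
  USB stick 1: 33 = 33
  USB stick 2: 30 = 30
  USB stick 3: 24 + 12 = 36
  USB stick 4: 23 + 12 = 35
  USB stick 5: 21 = 21
  USB stick 6: 19 = 19
This matches the lower bound, so 6 is optimal.

6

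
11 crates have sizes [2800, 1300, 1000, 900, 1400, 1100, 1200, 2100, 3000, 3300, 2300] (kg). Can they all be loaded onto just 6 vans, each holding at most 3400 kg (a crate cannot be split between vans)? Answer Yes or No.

No

Total = 20400 kg; ⌈20400/3400⌉ = 6.
The bound of 6 does not rule out 6, but exhaustive search shows no assignment into 6 vans of capacity 3400 kg exists — the minimum is 7.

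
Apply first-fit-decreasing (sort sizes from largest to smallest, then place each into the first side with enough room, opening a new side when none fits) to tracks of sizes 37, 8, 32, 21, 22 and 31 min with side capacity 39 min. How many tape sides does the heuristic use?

Sorted descending: 37, 32, 31, 22, 21, 8.
  37 → side 1 (new)  [load 37/39]
  32 → side 2 (new)  [load 32/39]
  31 → side 3 (new)  [load 31/39]
  22 → side 4 (new)  [load 22/39]
  21 → side 5 (new)  [load 21/39]
  8 → side 3  [load 39/39]
5 tape sides opened.

5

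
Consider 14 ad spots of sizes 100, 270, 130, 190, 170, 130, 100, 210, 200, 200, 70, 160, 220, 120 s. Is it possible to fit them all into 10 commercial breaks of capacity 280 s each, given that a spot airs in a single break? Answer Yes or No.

A valid assignment using 10 commercial breaks:
  break 1: 270 = 270
  break 2: 220 = 220
  break 3: 210 + 70 = 280
  break 4: 200 = 200
  break 5: 200 = 200
  break 6: 190 = 190
  break 7: 170 + 100 = 270
  break 8: 160 + 120 = 280
  break 9: 130 + 130 = 260
  break 10: 100 = 100
Every load is within 280 s, so 10 commercial breaks suffice.

Yes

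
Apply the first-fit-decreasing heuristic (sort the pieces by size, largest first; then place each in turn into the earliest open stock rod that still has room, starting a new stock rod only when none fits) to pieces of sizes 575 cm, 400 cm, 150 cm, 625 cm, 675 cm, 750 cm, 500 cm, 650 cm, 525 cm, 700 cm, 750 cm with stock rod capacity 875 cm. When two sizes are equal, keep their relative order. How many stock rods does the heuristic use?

Sorted descending: 750, 750, 700, 675, 650, 625, 575, 525, 500, 400, 150.
  750 → stock rod 1 (new)  [load 750/875]
  750 → stock rod 2 (new)  [load 750/875]
  700 → stock rod 3 (new)  [load 700/875]
  675 → stock rod 4 (new)  [load 675/875]
  650 → stock rod 5 (new)  [load 650/875]
  625 → stock rod 6 (new)  [load 625/875]
  575 → stock rod 7 (new)  [load 575/875]
  525 → stock rod 8 (new)  [load 525/875]
  500 → stock rod 9 (new)  [load 500/875]
  400 → stock rod 10 (new)  [load 400/875]
  150 → stock rod 3  [load 850/875]
10 stock rods opened.

10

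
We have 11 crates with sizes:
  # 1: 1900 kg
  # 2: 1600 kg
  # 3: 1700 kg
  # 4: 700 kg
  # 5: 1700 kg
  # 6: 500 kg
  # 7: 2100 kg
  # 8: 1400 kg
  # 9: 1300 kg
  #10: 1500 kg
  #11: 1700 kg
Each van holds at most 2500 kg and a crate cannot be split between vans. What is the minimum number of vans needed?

Total = 2100 + 1900 + 1700 + 1700 + 1700 + 1600 + 1500 + 1400 + 1300 + 700 + 500 = 16100 kg.
Lower bound: ⌈16100/2500⌉ = 7 vans.
Also, 9 crates each exceed 1250 kg, and no two of those can share a van, so at least 9 vans are needed.
A packing using 9 vans:
  van 1: 2100 = 2100
  van 2: 1900 + 500 = 2400
  van 3: 1700 + 700 = 2400
  van 4: 1700 = 1700
  van 5: 1700 = 1700
  van 6: 1600 = 1600
  van 7: 1500 = 1500
  van 8: 1400 = 1400
  van 9: 1300 = 1300
This matches the lower bound, so 9 is optimal.

9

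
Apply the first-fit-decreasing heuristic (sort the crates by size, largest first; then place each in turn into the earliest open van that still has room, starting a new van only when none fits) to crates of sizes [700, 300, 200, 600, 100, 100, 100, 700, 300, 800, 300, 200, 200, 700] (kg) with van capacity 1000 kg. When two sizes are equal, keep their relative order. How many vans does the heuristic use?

6

Sorted descending: 800, 700, 700, 700, 600, 300, 300, 300, 200, 200, 200, 100, 100, 100.
  800 → van 1 (new)  [load 800/1000]
  700 → van 2 (new)  [load 700/1000]
  700 → van 3 (new)  [load 700/1000]
  700 → van 4 (new)  [load 700/1000]
  600 → van 5 (new)  [load 600/1000]
  300 → van 2  [load 1000/1000]
  300 → van 3  [load 1000/1000]
  300 → van 4  [load 1000/1000]
  200 → van 1  [load 1000/1000]
  200 → van 5  [load 800/1000]
  200 → van 5  [load 1000/1000]
  100 → van 6 (new)  [load 100/1000]
  100 → van 6  [load 200/1000]
  100 → van 6  [load 300/1000]
6 vans opened.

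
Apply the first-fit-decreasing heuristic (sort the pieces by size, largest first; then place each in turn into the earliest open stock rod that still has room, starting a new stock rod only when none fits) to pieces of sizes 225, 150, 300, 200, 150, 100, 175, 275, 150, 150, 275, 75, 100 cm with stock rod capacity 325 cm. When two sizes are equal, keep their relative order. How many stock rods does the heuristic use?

8

Sorted descending: 300, 275, 275, 225, 200, 175, 150, 150, 150, 150, 100, 100, 75.
  300 → stock rod 1 (new)  [load 300/325]
  275 → stock rod 2 (new)  [load 275/325]
  275 → stock rod 3 (new)  [load 275/325]
  225 → stock rod 4 (new)  [load 225/325]
  200 → stock rod 5 (new)  [load 200/325]
  175 → stock rod 6 (new)  [load 175/325]
  150 → stock rod 6  [load 325/325]
  150 → stock rod 7 (new)  [load 150/325]
  150 → stock rod 7  [load 300/325]
  150 → stock rod 8 (new)  [load 150/325]
  100 → stock rod 4  [load 325/325]
  100 → stock rod 5  [load 300/325]
  75 → stock rod 8  [load 225/325]
8 stock rods opened.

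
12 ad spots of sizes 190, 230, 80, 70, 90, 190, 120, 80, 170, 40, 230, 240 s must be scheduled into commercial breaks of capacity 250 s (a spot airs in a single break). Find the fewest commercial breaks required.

8

Total = 240 + 230 + 230 + 190 + 190 + 170 + 120 + 90 + 80 + 80 + 70 + 40 = 1730 s.
Lower bound: ⌈1730/250⌉ = 7 commercial breaks.
A packing using 8 commercial breaks:
  break 1: 240 = 240
  break 2: 230 = 230
  break 3: 230 = 230
  break 4: 190 + 40 = 230
  break 5: 190 = 190
  break 6: 170 + 80 = 250
  break 7: 120 + 90 = 210
  break 8: 80 + 70 = 150
No arrangement into 7 commercial breaks stays within capacity, so 8 is optimal.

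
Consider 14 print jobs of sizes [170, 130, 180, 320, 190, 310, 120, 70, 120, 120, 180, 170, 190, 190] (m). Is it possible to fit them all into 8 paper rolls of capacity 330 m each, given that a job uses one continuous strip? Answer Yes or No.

No

Total = 2460 m; ⌈2460/330⌉ = 8.
9 print jobs each exceed half the capacity and cannot share a roll, forcing at least 9 paper rolls.
At least 9 paper rolls are required, but only 8 are allowed.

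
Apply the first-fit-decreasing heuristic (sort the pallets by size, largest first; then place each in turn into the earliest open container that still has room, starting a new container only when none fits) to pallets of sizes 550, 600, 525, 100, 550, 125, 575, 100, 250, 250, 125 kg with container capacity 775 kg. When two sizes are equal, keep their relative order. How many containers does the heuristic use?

6

Sorted descending: 600, 575, 550, 550, 525, 250, 250, 125, 125, 100, 100.
  600 → container 1 (new)  [load 600/775]
  575 → container 2 (new)  [load 575/775]
  550 → container 3 (new)  [load 550/775]
  550 → container 4 (new)  [load 550/775]
  525 → container 5 (new)  [load 525/775]
  250 → container 5  [load 775/775]
  250 → container 6 (new)  [load 250/775]
  125 → container 1  [load 725/775]
  125 → container 2  [load 700/775]
  100 → container 3  [load 650/775]
  100 → container 3  [load 750/775]
6 containers opened.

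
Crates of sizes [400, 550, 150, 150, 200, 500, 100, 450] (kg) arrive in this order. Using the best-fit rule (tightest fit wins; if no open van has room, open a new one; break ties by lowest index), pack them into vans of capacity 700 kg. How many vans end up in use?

4

  400 → van 1 (new)  [load 400/700]
  550 → van 2 (new)  [load 550/700]
  150 → van 2  [load 700/700]
  150 → van 1  [load 550/700]
  200 → van 3 (new)  [load 200/700]
  500 → van 3  [load 700/700]
  100 → van 1  [load 650/700]
  450 → van 4 (new)  [load 450/700]
4 vans opened.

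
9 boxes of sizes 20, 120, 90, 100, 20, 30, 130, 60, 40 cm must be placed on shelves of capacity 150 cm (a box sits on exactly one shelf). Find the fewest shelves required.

Total = 130 + 120 + 100 + 90 + 60 + 40 + 30 + 20 + 20 = 610 cm.
Lower bound: ⌈610/150⌉ = 5 shelves.
A packing using 5 shelves:
  shelf 1: 130 + 20 = 150
  shelf 2: 120 + 30 = 150
  shelf 3: 100 + 40 = 140
  shelf 4: 90 + 60 = 150
  shelf 5: 20 = 20
This matches the lower bound, so 5 is optimal.

5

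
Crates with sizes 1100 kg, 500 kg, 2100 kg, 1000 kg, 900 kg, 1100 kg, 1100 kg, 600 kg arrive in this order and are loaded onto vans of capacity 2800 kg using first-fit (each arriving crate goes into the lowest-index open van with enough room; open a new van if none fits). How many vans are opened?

4

  1100 → van 1 (new)  [load 1100/2800]
  500 → van 1  [load 1600/2800]
  2100 → van 2 (new)  [load 2100/2800]
  1000 → van 1  [load 2600/2800]
  900 → van 3 (new)  [load 900/2800]
  1100 → van 3  [load 2000/2800]
  1100 → van 4 (new)  [load 1100/2800]
  600 → van 2  [load 2700/2800]
4 vans opened.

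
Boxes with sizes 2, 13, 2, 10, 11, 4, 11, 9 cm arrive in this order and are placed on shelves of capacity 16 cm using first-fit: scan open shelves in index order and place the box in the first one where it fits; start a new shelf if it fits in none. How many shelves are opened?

5

  2 → shelf 1 (new)  [load 2/16]
  13 → shelf 1  [load 15/16]
  2 → shelf 2 (new)  [load 2/16]
  10 → shelf 2  [load 12/16]
  11 → shelf 3 (new)  [load 11/16]
  4 → shelf 2  [load 16/16]
  11 → shelf 4 (new)  [load 11/16]
  9 → shelf 5 (new)  [load 9/16]
5 shelves opened.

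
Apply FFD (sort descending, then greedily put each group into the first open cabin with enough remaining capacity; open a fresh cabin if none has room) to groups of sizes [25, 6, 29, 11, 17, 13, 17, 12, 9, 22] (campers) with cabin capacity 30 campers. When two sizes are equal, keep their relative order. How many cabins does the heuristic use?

Sorted descending: 29, 25, 22, 17, 17, 13, 12, 11, 9, 6.
  29 → cabin 1 (new)  [load 29/30]
  25 → cabin 2 (new)  [load 25/30]
  22 → cabin 3 (new)  [load 22/30]
  17 → cabin 4 (new)  [load 17/30]
  17 → cabin 5 (new)  [load 17/30]
  13 → cabin 4  [load 30/30]
  12 → cabin 5  [load 29/30]
  11 → cabin 6 (new)  [load 11/30]
  9 → cabin 6  [load 20/30]
  6 → cabin 3  [load 28/30]
6 cabins opened.

6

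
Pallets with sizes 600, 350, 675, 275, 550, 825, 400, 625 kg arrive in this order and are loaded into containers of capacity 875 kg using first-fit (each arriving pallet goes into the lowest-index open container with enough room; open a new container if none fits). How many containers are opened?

6

  600 → container 1 (new)  [load 600/875]
  350 → container 2 (new)  [load 350/875]
  675 → container 3 (new)  [load 675/875]
  275 → container 1  [load 875/875]
  550 → container 4 (new)  [load 550/875]
  825 → container 5 (new)  [load 825/875]
  400 → container 2  [load 750/875]
  625 → container 6 (new)  [load 625/875]
6 containers opened.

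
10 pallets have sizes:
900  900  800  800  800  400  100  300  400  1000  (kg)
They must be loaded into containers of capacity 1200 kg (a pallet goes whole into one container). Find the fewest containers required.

Total = 1000 + 900 + 900 + 800 + 800 + 800 + 400 + 400 + 300 + 100 = 6400 kg.
Lower bound: ⌈6400/1200⌉ = 6 containers.
A packing using 6 containers:
  container 1: 1000 + 100 = 1100
  container 2: 900 + 300 = 1200
  container 3: 900 = 900
  container 4: 800 + 400 = 1200
  container 5: 800 + 400 = 1200
  container 6: 800 = 800
This matches the lower bound, so 6 is optimal.

6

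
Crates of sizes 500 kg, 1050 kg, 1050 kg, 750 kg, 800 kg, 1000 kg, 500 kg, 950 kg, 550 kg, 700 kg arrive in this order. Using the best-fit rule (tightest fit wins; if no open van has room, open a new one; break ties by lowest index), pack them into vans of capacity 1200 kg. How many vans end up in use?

  500 → van 1 (new)  [load 500/1200]
  1050 → van 2 (new)  [load 1050/1200]
  1050 → van 3 (new)  [load 1050/1200]
  750 → van 4 (new)  [load 750/1200]
  800 → van 5 (new)  [load 800/1200]
  1000 → van 6 (new)  [load 1000/1200]
  500 → van 1  [load 1000/1200]
  950 → van 7 (new)  [load 950/1200]
  550 → van 8 (new)  [load 550/1200]
  700 → van 9 (new)  [load 700/1200]
9 vans opened.

9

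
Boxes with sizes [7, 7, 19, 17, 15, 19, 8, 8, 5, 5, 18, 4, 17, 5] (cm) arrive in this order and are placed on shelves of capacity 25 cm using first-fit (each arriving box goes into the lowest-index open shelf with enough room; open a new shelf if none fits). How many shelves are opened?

7

  7 → shelf 1 (new)  [load 7/25]
  7 → shelf 1  [load 14/25]
  19 → shelf 2 (new)  [load 19/25]
  17 → shelf 3 (new)  [load 17/25]
  15 → shelf 4 (new)  [load 15/25]
  19 → shelf 5 (new)  [load 19/25]
  8 → shelf 1  [load 22/25]
  8 → shelf 3  [load 25/25]
  5 → shelf 2  [load 24/25]
  5 → shelf 4  [load 20/25]
  18 → shelf 6 (new)  [load 18/25]
  4 → shelf 4  [load 24/25]
  17 → shelf 7 (new)  [load 17/25]
  5 → shelf 5  [load 24/25]
7 shelves opened.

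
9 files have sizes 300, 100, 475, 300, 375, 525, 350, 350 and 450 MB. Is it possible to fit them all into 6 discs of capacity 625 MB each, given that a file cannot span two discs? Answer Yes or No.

Total = 3225 MB; ⌈3225/625⌉ = 6.
The bound of 6 does not rule out 6, but exhaustive search shows no assignment into 6 discs of capacity 625 MB exists — the minimum is 7.

No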